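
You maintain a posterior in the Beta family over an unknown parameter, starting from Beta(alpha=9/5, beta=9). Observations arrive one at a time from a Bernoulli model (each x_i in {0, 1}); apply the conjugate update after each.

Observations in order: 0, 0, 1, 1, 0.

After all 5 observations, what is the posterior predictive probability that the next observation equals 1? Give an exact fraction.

obs 1: x=0 → posterior Beta(9/5, 10)
obs 2: x=0 → posterior Beta(9/5, 11)
obs 3: x=1 → posterior Beta(14/5, 11)
obs 4: x=1 → posterior Beta(19/5, 11)
obs 5: x=0 → posterior Beta(19/5, 12)

19/79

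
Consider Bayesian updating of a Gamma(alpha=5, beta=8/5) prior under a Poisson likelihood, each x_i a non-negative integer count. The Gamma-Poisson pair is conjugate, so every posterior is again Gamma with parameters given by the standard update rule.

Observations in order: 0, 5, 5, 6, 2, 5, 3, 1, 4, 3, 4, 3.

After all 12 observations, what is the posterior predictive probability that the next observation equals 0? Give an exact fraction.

obs 1: x=0 → posterior Gamma(5, 13/5)
obs 2: x=5 → posterior Gamma(10, 18/5)
obs 3: x=5 → posterior Gamma(15, 23/5)
obs 4: x=6 → posterior Gamma(21, 28/5)
obs 5: x=2 → posterior Gamma(23, 33/5)
obs 6: x=5 → posterior Gamma(28, 38/5)
obs 7: x=3 → posterior Gamma(31, 43/5)
obs 8: x=1 → posterior Gamma(32, 48/5)
obs 9: x=4 → posterior Gamma(36, 53/5)
obs 10: x=3 → posterior Gamma(39, 58/5)
obs 11: x=4 → posterior Gamma(43, 63/5)
obs 12: x=3 → posterior Gamma(46, 68/5)

1974285630017002871915427777145776060486413429444981424448352596489247116662484762624/51623989710956626672276924739249822635749819885414874544311864669886145994953633747889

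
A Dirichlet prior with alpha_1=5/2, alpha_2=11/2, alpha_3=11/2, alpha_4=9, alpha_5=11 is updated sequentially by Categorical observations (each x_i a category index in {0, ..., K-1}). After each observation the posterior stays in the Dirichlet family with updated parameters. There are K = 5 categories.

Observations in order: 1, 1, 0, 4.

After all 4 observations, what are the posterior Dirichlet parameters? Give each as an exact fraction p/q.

alpha_1=7/2, alpha_2=15/2, alpha_3=11/2, alpha_4=9, alpha_5=12

obs 1: x=1 → posterior Dirichlet(5/2, 13/2, 11/2, 9, 11)
obs 2: x=1 → posterior Dirichlet(5/2, 15/2, 11/2, 9, 11)
obs 3: x=0 → posterior Dirichlet(7/2, 15/2, 11/2, 9, 11)
obs 4: x=4 → posterior Dirichlet(7/2, 15/2, 11/2, 9, 12)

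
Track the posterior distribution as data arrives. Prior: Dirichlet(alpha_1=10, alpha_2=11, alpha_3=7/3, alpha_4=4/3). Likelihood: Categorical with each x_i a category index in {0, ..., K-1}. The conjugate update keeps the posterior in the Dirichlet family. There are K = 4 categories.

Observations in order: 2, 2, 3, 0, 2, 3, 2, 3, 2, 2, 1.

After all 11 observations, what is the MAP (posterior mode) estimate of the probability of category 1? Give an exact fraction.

33/95

obs 1: x=2 → posterior Dirichlet(10, 11, 10/3, 4/3)
obs 2: x=2 → posterior Dirichlet(10, 11, 13/3, 4/3)
obs 3: x=3 → posterior Dirichlet(10, 11, 13/3, 7/3)
obs 4: x=0 → posterior Dirichlet(11, 11, 13/3, 7/3)
obs 5: x=2 → posterior Dirichlet(11, 11, 16/3, 7/3)
obs 6: x=3 → posterior Dirichlet(11, 11, 16/3, 10/3)
obs 7: x=2 → posterior Dirichlet(11, 11, 19/3, 10/3)
obs 8: x=3 → posterior Dirichlet(11, 11, 19/3, 13/3)
obs 9: x=2 → posterior Dirichlet(11, 11, 22/3, 13/3)
obs 10: x=2 → posterior Dirichlet(11, 11, 25/3, 13/3)
obs 11: x=1 → posterior Dirichlet(11, 12, 25/3, 13/3)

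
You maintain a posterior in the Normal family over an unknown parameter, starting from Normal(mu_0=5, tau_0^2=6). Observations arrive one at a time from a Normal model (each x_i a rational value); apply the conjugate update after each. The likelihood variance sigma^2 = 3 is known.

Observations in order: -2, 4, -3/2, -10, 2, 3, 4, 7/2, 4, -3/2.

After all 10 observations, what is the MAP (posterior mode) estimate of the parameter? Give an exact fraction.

obs 1: x=-2 → posterior Normal(1/3, 2)
obs 2: x=4 → posterior Normal(9/5, 6/5)
obs 3: x=-3/2 → posterior Normal(6/7, 6/7)
obs 4: x=-10 → posterior Normal(-14/9, 2/3)
obs 5: x=2 → posterior Normal(-10/11, 6/11)
obs 6: x=3 → posterior Normal(-4/13, 6/13)
obs 7: x=4 → posterior Normal(4/15, 2/5)
obs 8: x=7/2 → posterior Normal(11/17, 6/17)
obs 9: x=4 → posterior Normal(1, 6/19)
obs 10: x=-3/2 → posterior Normal(16/21, 2/7)

16/21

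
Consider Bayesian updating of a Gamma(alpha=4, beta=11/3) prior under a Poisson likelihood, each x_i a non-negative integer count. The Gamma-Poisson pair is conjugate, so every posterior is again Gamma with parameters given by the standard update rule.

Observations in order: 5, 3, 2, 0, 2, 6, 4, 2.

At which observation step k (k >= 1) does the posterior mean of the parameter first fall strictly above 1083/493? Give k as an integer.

k = 6

obs 1: x=5 → posterior Gamma(9, 14/3)
obs 2: x=3 → posterior Gamma(12, 17/3)
obs 3: x=2 → posterior Gamma(14, 20/3)
obs 4: x=0 → posterior Gamma(14, 23/3)
obs 5: x=2 → posterior Gamma(16, 26/3)
obs 6: x=6 → posterior Gamma(22, 29/3)
obs 7: x=4 → posterior Gamma(26, 32/3)
obs 8: x=2 → posterior Gamma(28, 35/3)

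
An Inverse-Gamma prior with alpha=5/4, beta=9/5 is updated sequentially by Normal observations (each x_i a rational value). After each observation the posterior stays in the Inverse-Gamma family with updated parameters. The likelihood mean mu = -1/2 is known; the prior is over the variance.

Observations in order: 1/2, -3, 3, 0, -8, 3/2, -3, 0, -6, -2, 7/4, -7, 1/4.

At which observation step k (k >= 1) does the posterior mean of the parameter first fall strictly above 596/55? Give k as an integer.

obs 1: x=1/2 → posterior Inverse-Gamma(7/4, 23/10)
obs 2: x=-3 → posterior Inverse-Gamma(9/4, 217/40)
obs 3: x=3 → posterior Inverse-Gamma(11/4, 231/20)
obs 4: x=0 → posterior Inverse-Gamma(13/4, 467/40)
obs 5: x=-8 → posterior Inverse-Gamma(15/4, 199/5)
obs 6: x=3/2 → posterior Inverse-Gamma(17/4, 209/5)
obs 7: x=-3 → posterior Inverse-Gamma(19/4, 1797/40)
obs 8: x=0 → posterior Inverse-Gamma(21/4, 901/20)
obs 9: x=-6 → posterior Inverse-Gamma(23/4, 2407/40)
obs 10: x=-2 → posterior Inverse-Gamma(25/4, 613/10)
obs 11: x=7/4 → posterior Inverse-Gamma(27/4, 10213/160)
obs 12: x=-7 → posterior Inverse-Gamma(29/4, 13593/160)
obs 13: x=1/4 → posterior Inverse-Gamma(31/4, 6819/80)

k = 5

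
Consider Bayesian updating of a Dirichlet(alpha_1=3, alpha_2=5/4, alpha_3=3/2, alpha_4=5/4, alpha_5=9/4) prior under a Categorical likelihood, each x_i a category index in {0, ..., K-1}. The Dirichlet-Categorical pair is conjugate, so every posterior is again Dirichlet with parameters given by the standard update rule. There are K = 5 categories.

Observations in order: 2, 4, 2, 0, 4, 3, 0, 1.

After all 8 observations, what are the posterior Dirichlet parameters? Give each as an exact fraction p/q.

alpha_1=5, alpha_2=9/4, alpha_3=7/2, alpha_4=9/4, alpha_5=17/4

obs 1: x=2 → posterior Dirichlet(3, 5/4, 5/2, 5/4, 9/4)
obs 2: x=4 → posterior Dirichlet(3, 5/4, 5/2, 5/4, 13/4)
obs 3: x=2 → posterior Dirichlet(3, 5/4, 7/2, 5/4, 13/4)
obs 4: x=0 → posterior Dirichlet(4, 5/4, 7/2, 5/4, 13/4)
obs 5: x=4 → posterior Dirichlet(4, 5/4, 7/2, 5/4, 17/4)
obs 6: x=3 → posterior Dirichlet(4, 5/4, 7/2, 9/4, 17/4)
obs 7: x=0 → posterior Dirichlet(5, 5/4, 7/2, 9/4, 17/4)
obs 8: x=1 → posterior Dirichlet(5, 9/4, 7/2, 9/4, 17/4)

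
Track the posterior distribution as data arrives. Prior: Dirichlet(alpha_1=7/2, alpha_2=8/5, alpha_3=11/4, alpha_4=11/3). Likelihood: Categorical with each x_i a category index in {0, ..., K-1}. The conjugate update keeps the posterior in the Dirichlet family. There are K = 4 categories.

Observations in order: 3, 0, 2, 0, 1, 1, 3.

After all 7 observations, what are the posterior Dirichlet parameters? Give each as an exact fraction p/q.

alpha_1=11/2, alpha_2=18/5, alpha_3=15/4, alpha_4=17/3

obs 1: x=3 → posterior Dirichlet(7/2, 8/5, 11/4, 14/3)
obs 2: x=0 → posterior Dirichlet(9/2, 8/5, 11/4, 14/3)
obs 3: x=2 → posterior Dirichlet(9/2, 8/5, 15/4, 14/3)
obs 4: x=0 → posterior Dirichlet(11/2, 8/5, 15/4, 14/3)
obs 5: x=1 → posterior Dirichlet(11/2, 13/5, 15/4, 14/3)
obs 6: x=1 → posterior Dirichlet(11/2, 18/5, 15/4, 14/3)
obs 7: x=3 → posterior Dirichlet(11/2, 18/5, 15/4, 17/3)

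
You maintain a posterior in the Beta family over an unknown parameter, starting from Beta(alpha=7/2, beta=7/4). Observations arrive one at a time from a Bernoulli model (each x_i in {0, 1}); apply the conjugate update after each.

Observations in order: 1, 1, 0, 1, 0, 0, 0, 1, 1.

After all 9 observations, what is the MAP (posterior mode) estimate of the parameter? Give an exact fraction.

30/49

obs 1: x=1 → posterior Beta(9/2, 7/4)
obs 2: x=1 → posterior Beta(11/2, 7/4)
obs 3: x=0 → posterior Beta(11/2, 11/4)
obs 4: x=1 → posterior Beta(13/2, 11/4)
obs 5: x=0 → posterior Beta(13/2, 15/4)
obs 6: x=0 → posterior Beta(13/2, 19/4)
obs 7: x=0 → posterior Beta(13/2, 23/4)
obs 8: x=1 → posterior Beta(15/2, 23/4)
obs 9: x=1 → posterior Beta(17/2, 23/4)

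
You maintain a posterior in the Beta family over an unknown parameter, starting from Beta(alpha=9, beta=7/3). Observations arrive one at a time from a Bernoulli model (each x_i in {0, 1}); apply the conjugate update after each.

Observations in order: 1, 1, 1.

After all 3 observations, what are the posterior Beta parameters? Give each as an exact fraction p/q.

alpha=12, beta=7/3

obs 1: x=1 → posterior Beta(10, 7/3)
obs 2: x=1 → posterior Beta(11, 7/3)
obs 3: x=1 → posterior Beta(12, 7/3)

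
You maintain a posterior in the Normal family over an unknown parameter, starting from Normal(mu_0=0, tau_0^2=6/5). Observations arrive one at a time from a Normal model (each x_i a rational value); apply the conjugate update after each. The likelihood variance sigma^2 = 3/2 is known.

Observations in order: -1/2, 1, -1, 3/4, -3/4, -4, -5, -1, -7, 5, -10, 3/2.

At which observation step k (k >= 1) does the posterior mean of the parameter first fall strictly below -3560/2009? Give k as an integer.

k = 11

obs 1: x=-1/2 → posterior Normal(-2/9, 2/3)
obs 2: x=1 → posterior Normal(2/13, 6/13)
obs 3: x=-1 → posterior Normal(-2/17, 6/17)
obs 4: x=3/4 → posterior Normal(1/21, 2/7)
obs 5: x=-3/4 → posterior Normal(-2/25, 6/25)
obs 6: x=-4 → posterior Normal(-18/29, 6/29)
obs 7: x=-5 → posterior Normal(-38/33, 2/11)
obs 8: x=-1 → posterior Normal(-42/37, 6/37)
obs 9: x=-7 → posterior Normal(-70/41, 6/41)
obs 10: x=5 → posterior Normal(-10/9, 2/15)
obs 11: x=-10 → posterior Normal(-90/49, 6/49)
obs 12: x=3/2 → posterior Normal(-84/53, 6/53)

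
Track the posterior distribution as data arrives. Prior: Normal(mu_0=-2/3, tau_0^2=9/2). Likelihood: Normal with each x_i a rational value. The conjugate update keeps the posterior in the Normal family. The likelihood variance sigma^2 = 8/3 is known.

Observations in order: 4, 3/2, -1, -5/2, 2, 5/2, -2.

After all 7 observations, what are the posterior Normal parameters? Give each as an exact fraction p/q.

obs 1: x=4 → posterior Normal(292/129, 72/43)
obs 2: x=3/2 → posterior Normal(827/420, 36/35)
obs 3: x=-1 → posterior Normal(665/582, 72/97)
obs 4: x=-5/2 → posterior Normal(65/186, 18/31)
obs 5: x=2 → posterior Normal(292/453, 72/151)
obs 6: x=5/2 → posterior Normal(989/1068, 36/89)
obs 7: x=-2 → posterior Normal(133/246, 72/205)

mu_0=133/246, tau_0^2=72/205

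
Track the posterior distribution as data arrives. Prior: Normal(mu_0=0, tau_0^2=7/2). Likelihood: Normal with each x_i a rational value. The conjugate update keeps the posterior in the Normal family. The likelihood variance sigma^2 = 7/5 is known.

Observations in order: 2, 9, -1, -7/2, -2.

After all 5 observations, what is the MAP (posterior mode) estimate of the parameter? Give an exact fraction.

5/6

obs 1: x=2 → posterior Normal(10/7, 1)
obs 2: x=9 → posterior Normal(55/12, 7/12)
obs 3: x=-1 → posterior Normal(50/17, 7/17)
obs 4: x=-7/2 → posterior Normal(65/44, 7/22)
obs 5: x=-2 → posterior Normal(5/6, 7/27)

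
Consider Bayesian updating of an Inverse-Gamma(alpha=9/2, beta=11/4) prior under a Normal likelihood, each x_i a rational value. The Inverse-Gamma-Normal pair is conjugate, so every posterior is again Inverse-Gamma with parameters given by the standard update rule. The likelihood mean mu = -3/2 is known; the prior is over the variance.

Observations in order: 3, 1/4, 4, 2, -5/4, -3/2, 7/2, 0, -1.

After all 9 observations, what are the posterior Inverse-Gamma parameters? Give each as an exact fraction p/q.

alpha=9, beta=791/16

obs 1: x=3 → posterior Inverse-Gamma(5, 103/8)
obs 2: x=1/4 → posterior Inverse-Gamma(11/2, 461/32)
obs 3: x=4 → posterior Inverse-Gamma(6, 945/32)
obs 4: x=2 → posterior Inverse-Gamma(13/2, 1141/32)
obs 5: x=-5/4 → posterior Inverse-Gamma(7, 571/16)
obs 6: x=-3/2 → posterior Inverse-Gamma(15/2, 571/16)
obs 7: x=7/2 → posterior Inverse-Gamma(8, 771/16)
obs 8: x=0 → posterior Inverse-Gamma(17/2, 789/16)
obs 9: x=-1 → posterior Inverse-Gamma(9, 791/16)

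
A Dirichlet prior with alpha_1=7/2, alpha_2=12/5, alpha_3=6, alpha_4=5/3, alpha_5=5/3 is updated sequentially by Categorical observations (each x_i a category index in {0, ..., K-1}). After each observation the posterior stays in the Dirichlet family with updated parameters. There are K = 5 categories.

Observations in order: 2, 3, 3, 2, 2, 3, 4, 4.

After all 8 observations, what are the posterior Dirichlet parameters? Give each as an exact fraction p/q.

obs 1: x=2 → posterior Dirichlet(7/2, 12/5, 7, 5/3, 5/3)
obs 2: x=3 → posterior Dirichlet(7/2, 12/5, 7, 8/3, 5/3)
obs 3: x=3 → posterior Dirichlet(7/2, 12/5, 7, 11/3, 5/3)
obs 4: x=2 → posterior Dirichlet(7/2, 12/5, 8, 11/3, 5/3)
obs 5: x=2 → posterior Dirichlet(7/2, 12/5, 9, 11/3, 5/3)
obs 6: x=3 → posterior Dirichlet(7/2, 12/5, 9, 14/3, 5/3)
obs 7: x=4 → posterior Dirichlet(7/2, 12/5, 9, 14/3, 8/3)
obs 8: x=4 → posterior Dirichlet(7/2, 12/5, 9, 14/3, 11/3)

alpha_1=7/2, alpha_2=12/5, alpha_3=9, alpha_4=14/3, alpha_5=11/3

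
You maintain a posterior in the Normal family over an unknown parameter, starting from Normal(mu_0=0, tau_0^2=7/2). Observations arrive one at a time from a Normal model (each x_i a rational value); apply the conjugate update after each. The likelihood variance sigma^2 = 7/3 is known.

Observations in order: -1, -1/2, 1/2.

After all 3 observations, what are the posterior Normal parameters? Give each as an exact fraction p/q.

obs 1: x=-1 → posterior Normal(-3/5, 7/5)
obs 2: x=-1/2 → posterior Normal(-9/16, 7/8)
obs 3: x=1/2 → posterior Normal(-3/11, 7/11)

mu_0=-3/11, tau_0^2=7/11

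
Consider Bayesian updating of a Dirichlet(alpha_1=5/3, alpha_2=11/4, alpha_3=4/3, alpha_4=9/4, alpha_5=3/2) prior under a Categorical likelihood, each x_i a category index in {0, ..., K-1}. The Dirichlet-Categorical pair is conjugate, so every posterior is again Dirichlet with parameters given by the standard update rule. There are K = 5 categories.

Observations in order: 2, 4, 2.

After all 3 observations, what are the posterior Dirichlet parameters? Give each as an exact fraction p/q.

obs 1: x=2 → posterior Dirichlet(5/3, 11/4, 7/3, 9/4, 3/2)
obs 2: x=4 → posterior Dirichlet(5/3, 11/4, 7/3, 9/4, 5/2)
obs 3: x=2 → posterior Dirichlet(5/3, 11/4, 10/3, 9/4, 5/2)

alpha_1=5/3, alpha_2=11/4, alpha_3=10/3, alpha_4=9/4, alpha_5=5/2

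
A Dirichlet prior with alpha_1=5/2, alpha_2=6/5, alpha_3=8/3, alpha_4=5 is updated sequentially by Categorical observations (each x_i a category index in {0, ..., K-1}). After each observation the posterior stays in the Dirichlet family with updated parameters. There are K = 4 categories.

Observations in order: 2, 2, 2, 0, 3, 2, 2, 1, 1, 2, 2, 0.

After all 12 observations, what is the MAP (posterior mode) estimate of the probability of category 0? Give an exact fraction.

15/83

obs 1: x=2 → posterior Dirichlet(5/2, 6/5, 11/3, 5)
obs 2: x=2 → posterior Dirichlet(5/2, 6/5, 14/3, 5)
obs 3: x=2 → posterior Dirichlet(5/2, 6/5, 17/3, 5)
obs 4: x=0 → posterior Dirichlet(7/2, 6/5, 17/3, 5)
obs 5: x=3 → posterior Dirichlet(7/2, 6/5, 17/3, 6)
obs 6: x=2 → posterior Dirichlet(7/2, 6/5, 20/3, 6)
obs 7: x=2 → posterior Dirichlet(7/2, 6/5, 23/3, 6)
obs 8: x=1 → posterior Dirichlet(7/2, 11/5, 23/3, 6)
obs 9: x=1 → posterior Dirichlet(7/2, 16/5, 23/3, 6)
obs 10: x=2 → posterior Dirichlet(7/2, 16/5, 26/3, 6)
obs 11: x=2 → posterior Dirichlet(7/2, 16/5, 29/3, 6)
obs 12: x=0 → posterior Dirichlet(9/2, 16/5, 29/3, 6)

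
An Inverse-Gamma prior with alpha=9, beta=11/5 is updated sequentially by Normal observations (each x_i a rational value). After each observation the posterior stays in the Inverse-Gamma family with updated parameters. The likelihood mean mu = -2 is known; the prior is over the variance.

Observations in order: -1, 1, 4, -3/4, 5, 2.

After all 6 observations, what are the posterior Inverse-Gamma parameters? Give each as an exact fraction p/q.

obs 1: x=-1 → posterior Inverse-Gamma(19/2, 27/10)
obs 2: x=1 → posterior Inverse-Gamma(10, 36/5)
obs 3: x=4 → posterior Inverse-Gamma(21/2, 126/5)
obs 4: x=-3/4 → posterior Inverse-Gamma(11, 4157/160)
obs 5: x=5 → posterior Inverse-Gamma(23/2, 8077/160)
obs 6: x=2 → posterior Inverse-Gamma(12, 9357/160)

alpha=12, beta=9357/160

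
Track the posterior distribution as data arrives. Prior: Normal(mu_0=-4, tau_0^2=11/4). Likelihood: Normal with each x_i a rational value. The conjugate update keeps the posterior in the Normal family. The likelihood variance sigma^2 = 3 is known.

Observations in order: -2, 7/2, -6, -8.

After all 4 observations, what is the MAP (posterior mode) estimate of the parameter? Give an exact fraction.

obs 1: x=-2 → posterior Normal(-70/23, 33/23)
obs 2: x=7/2 → posterior Normal(-63/68, 33/34)
obs 3: x=-6 → posterior Normal(-13/6, 11/15)
obs 4: x=-8 → posterior Normal(-53/16, 33/56)

-53/16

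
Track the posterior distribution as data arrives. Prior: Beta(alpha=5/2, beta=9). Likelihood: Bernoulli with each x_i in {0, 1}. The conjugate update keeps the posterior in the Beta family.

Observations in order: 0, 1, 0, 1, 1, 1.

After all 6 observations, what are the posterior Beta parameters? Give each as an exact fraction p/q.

obs 1: x=0 → posterior Beta(5/2, 10)
obs 2: x=1 → posterior Beta(7/2, 10)
obs 3: x=0 → posterior Beta(7/2, 11)
obs 4: x=1 → posterior Beta(9/2, 11)
obs 5: x=1 → posterior Beta(11/2, 11)
obs 6: x=1 → posterior Beta(13/2, 11)

alpha=13/2, beta=11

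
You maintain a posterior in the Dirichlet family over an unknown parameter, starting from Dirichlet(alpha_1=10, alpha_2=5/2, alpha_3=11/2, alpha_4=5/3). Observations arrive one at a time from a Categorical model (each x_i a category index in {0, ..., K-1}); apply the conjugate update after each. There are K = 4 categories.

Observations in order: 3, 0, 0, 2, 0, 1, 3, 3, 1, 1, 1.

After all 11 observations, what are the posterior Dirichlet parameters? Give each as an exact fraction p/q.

obs 1: x=3 → posterior Dirichlet(10, 5/2, 11/2, 8/3)
obs 2: x=0 → posterior Dirichlet(11, 5/2, 11/2, 8/3)
obs 3: x=0 → posterior Dirichlet(12, 5/2, 11/2, 8/3)
obs 4: x=2 → posterior Dirichlet(12, 5/2, 13/2, 8/3)
obs 5: x=0 → posterior Dirichlet(13, 5/2, 13/2, 8/3)
obs 6: x=1 → posterior Dirichlet(13, 7/2, 13/2, 8/3)
obs 7: x=3 → posterior Dirichlet(13, 7/2, 13/2, 11/3)
obs 8: x=3 → posterior Dirichlet(13, 7/2, 13/2, 14/3)
obs 9: x=1 → posterior Dirichlet(13, 9/2, 13/2, 14/3)
obs 10: x=1 → posterior Dirichlet(13, 11/2, 13/2, 14/3)
obs 11: x=1 → posterior Dirichlet(13, 13/2, 13/2, 14/3)

alpha_1=13, alpha_2=13/2, alpha_3=13/2, alpha_4=14/3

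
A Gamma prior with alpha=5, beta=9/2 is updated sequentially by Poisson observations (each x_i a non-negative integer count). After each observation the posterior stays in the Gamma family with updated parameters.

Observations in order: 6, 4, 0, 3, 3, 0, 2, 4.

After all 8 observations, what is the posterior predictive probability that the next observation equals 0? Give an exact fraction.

obs 1: x=6 → posterior Gamma(11, 11/2)
obs 2: x=4 → posterior Gamma(15, 13/2)
obs 3: x=0 → posterior Gamma(15, 15/2)
obs 4: x=3 → posterior Gamma(18, 17/2)
obs 5: x=3 → posterior Gamma(21, 19/2)
obs 6: x=0 → posterior Gamma(21, 21/2)
obs 7: x=2 → posterior Gamma(23, 23/2)
obs 8: x=4 → posterior Gamma(27, 25/2)

55511151231257827021181583404541015625/443426488243037769948249630619149892803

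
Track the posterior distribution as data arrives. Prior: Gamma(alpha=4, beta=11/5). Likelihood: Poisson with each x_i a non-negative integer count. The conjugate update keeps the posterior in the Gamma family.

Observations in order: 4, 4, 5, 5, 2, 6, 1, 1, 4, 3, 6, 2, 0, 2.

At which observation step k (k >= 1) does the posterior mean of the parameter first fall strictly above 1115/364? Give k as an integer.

k = 3

obs 1: x=4 → posterior Gamma(8, 16/5)
obs 2: x=4 → posterior Gamma(12, 21/5)
obs 3: x=5 → posterior Gamma(17, 26/5)
obs 4: x=5 → posterior Gamma(22, 31/5)
obs 5: x=2 → posterior Gamma(24, 36/5)
obs 6: x=6 → posterior Gamma(30, 41/5)
obs 7: x=1 → posterior Gamma(31, 46/5)
obs 8: x=1 → posterior Gamma(32, 51/5)
obs 9: x=4 → posterior Gamma(36, 56/5)
obs 10: x=3 → posterior Gamma(39, 61/5)
obs 11: x=6 → posterior Gamma(45, 66/5)
obs 12: x=2 → posterior Gamma(47, 71/5)
obs 13: x=0 → posterior Gamma(47, 76/5)
obs 14: x=2 → posterior Gamma(49, 81/5)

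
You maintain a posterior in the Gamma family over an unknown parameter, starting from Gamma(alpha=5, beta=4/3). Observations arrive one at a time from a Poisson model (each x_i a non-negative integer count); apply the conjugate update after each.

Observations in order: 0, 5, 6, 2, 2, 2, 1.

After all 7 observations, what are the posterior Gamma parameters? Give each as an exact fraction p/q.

obs 1: x=0 → posterior Gamma(5, 7/3)
obs 2: x=5 → posterior Gamma(10, 10/3)
obs 3: x=6 → posterior Gamma(16, 13/3)
obs 4: x=2 → posterior Gamma(18, 16/3)
obs 5: x=2 → posterior Gamma(20, 19/3)
obs 6: x=2 → posterior Gamma(22, 22/3)
obs 7: x=1 → posterior Gamma(23, 25/3)

alpha=23, beta=25/3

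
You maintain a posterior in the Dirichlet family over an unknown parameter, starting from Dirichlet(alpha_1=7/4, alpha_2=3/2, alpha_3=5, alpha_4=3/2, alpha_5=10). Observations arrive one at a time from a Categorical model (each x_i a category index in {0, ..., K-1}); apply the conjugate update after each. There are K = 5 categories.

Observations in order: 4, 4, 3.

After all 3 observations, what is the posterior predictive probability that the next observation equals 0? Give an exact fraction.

1/13

obs 1: x=4 → posterior Dirichlet(7/4, 3/2, 5, 3/2, 11)
obs 2: x=4 → posterior Dirichlet(7/4, 3/2, 5, 3/2, 12)
obs 3: x=3 → posterior Dirichlet(7/4, 3/2, 5, 5/2, 12)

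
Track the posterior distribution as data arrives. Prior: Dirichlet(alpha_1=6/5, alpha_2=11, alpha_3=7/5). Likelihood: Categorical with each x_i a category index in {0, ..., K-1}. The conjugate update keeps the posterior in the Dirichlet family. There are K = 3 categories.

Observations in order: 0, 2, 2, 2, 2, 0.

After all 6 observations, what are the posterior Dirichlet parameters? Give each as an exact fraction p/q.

alpha_1=16/5, alpha_2=11, alpha_3=27/5

obs 1: x=0 → posterior Dirichlet(11/5, 11, 7/5)
obs 2: x=2 → posterior Dirichlet(11/5, 11, 12/5)
obs 3: x=2 → posterior Dirichlet(11/5, 11, 17/5)
obs 4: x=2 → posterior Dirichlet(11/5, 11, 22/5)
obs 5: x=2 → posterior Dirichlet(11/5, 11, 27/5)
obs 6: x=0 → posterior Dirichlet(16/5, 11, 27/5)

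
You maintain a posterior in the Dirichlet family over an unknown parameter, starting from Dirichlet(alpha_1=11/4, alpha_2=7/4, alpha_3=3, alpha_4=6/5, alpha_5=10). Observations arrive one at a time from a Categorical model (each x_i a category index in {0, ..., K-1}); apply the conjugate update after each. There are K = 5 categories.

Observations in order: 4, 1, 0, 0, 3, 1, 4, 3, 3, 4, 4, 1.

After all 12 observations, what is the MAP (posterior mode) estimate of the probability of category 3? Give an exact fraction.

obs 1: x=4 → posterior Dirichlet(11/4, 7/4, 3, 6/5, 11)
obs 2: x=1 → posterior Dirichlet(11/4, 11/4, 3, 6/5, 11)
obs 3: x=0 → posterior Dirichlet(15/4, 11/4, 3, 6/5, 11)
obs 4: x=0 → posterior Dirichlet(19/4, 11/4, 3, 6/5, 11)
obs 5: x=3 → posterior Dirichlet(19/4, 11/4, 3, 11/5, 11)
obs 6: x=1 → posterior Dirichlet(19/4, 15/4, 3, 11/5, 11)
obs 7: x=4 → posterior Dirichlet(19/4, 15/4, 3, 11/5, 12)
obs 8: x=3 → posterior Dirichlet(19/4, 15/4, 3, 16/5, 12)
obs 9: x=3 → posterior Dirichlet(19/4, 15/4, 3, 21/5, 12)
obs 10: x=4 → posterior Dirichlet(19/4, 15/4, 3, 21/5, 13)
obs 11: x=4 → posterior Dirichlet(19/4, 15/4, 3, 21/5, 14)
obs 12: x=1 → posterior Dirichlet(19/4, 19/4, 3, 21/5, 14)

32/257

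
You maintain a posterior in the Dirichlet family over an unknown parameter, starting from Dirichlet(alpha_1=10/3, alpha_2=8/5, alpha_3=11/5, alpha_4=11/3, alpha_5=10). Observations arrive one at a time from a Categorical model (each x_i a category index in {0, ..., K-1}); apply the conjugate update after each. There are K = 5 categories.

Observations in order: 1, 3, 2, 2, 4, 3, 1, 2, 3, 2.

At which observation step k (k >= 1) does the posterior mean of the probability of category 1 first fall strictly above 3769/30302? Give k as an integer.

k = 7

obs 1: x=1 → posterior Dirichlet(10/3, 13/5, 11/5, 11/3, 10)
obs 2: x=3 → posterior Dirichlet(10/3, 13/5, 11/5, 14/3, 10)
obs 3: x=2 → posterior Dirichlet(10/3, 13/5, 16/5, 14/3, 10)
obs 4: x=2 → posterior Dirichlet(10/3, 13/5, 21/5, 14/3, 10)
obs 5: x=4 → posterior Dirichlet(10/3, 13/5, 21/5, 14/3, 11)
obs 6: x=3 → posterior Dirichlet(10/3, 13/5, 21/5, 17/3, 11)
obs 7: x=1 → posterior Dirichlet(10/3, 18/5, 21/5, 17/3, 11)
obs 8: x=2 → posterior Dirichlet(10/3, 18/5, 26/5, 17/3, 11)
obs 9: x=3 → posterior Dirichlet(10/3, 18/5, 26/5, 20/3, 11)
obs 10: x=2 → posterior Dirichlet(10/3, 18/5, 31/5, 20/3, 11)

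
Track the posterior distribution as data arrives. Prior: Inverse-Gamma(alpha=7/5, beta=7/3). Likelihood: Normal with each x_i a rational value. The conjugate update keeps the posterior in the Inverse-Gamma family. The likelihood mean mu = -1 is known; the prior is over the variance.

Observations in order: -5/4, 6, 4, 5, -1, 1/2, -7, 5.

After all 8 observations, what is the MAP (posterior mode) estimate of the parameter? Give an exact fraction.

obs 1: x=-5/4 → posterior Inverse-Gamma(19/10, 227/96)
obs 2: x=6 → posterior Inverse-Gamma(12/5, 2579/96)
obs 3: x=4 → posterior Inverse-Gamma(29/10, 3779/96)
obs 4: x=5 → posterior Inverse-Gamma(17/5, 5507/96)
obs 5: x=-1 → posterior Inverse-Gamma(39/10, 5507/96)
obs 6: x=1/2 → posterior Inverse-Gamma(22/5, 5615/96)
obs 7: x=-7 → posterior Inverse-Gamma(49/10, 7343/96)
obs 8: x=5 → posterior Inverse-Gamma(27/5, 9071/96)

45355/3072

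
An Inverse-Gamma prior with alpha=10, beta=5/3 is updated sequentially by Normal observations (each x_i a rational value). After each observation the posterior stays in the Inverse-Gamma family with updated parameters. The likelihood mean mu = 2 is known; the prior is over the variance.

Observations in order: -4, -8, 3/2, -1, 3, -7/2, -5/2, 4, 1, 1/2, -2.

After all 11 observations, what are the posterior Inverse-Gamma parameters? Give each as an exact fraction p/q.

obs 1: x=-4 → posterior Inverse-Gamma(21/2, 59/3)
obs 2: x=-8 → posterior Inverse-Gamma(11, 209/3)
obs 3: x=3/2 → posterior Inverse-Gamma(23/2, 1675/24)
obs 4: x=-1 → posterior Inverse-Gamma(12, 1783/24)
obs 5: x=3 → posterior Inverse-Gamma(25/2, 1795/24)
obs 6: x=-7/2 → posterior Inverse-Gamma(13, 1079/12)
obs 7: x=-5/2 → posterior Inverse-Gamma(27/2, 2401/24)
obs 8: x=4 → posterior Inverse-Gamma(14, 2449/24)
obs 9: x=1 → posterior Inverse-Gamma(29/2, 2461/24)
obs 10: x=1/2 → posterior Inverse-Gamma(15, 311/3)
obs 11: x=-2 → posterior Inverse-Gamma(31/2, 335/3)

alpha=31/2, beta=335/3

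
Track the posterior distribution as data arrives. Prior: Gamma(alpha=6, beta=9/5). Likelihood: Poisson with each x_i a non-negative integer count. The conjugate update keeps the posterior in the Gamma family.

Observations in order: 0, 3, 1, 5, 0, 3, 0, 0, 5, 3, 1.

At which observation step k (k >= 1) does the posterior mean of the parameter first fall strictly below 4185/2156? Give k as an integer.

obs 1: x=0 → posterior Gamma(6, 14/5)
obs 2: x=3 → posterior Gamma(9, 19/5)
obs 3: x=1 → posterior Gamma(10, 24/5)
obs 4: x=5 → posterior Gamma(15, 29/5)
obs 5: x=0 → posterior Gamma(15, 34/5)
obs 6: x=3 → posterior Gamma(18, 39/5)
obs 7: x=0 → posterior Gamma(18, 44/5)
obs 8: x=0 → posterior Gamma(18, 49/5)
obs 9: x=5 → posterior Gamma(23, 54/5)
obs 10: x=3 → posterior Gamma(26, 59/5)
obs 11: x=1 → posterior Gamma(27, 64/5)

k = 8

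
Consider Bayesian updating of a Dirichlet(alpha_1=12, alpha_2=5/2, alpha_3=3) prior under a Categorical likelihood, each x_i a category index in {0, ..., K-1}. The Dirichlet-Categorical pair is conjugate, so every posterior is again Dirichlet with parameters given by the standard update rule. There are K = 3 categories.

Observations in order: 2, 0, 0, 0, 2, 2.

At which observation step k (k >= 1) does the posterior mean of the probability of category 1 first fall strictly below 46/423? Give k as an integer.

k = 6

obs 1: x=2 → posterior Dirichlet(12, 5/2, 4)
obs 2: x=0 → posterior Dirichlet(13, 5/2, 4)
obs 3: x=0 → posterior Dirichlet(14, 5/2, 4)
obs 4: x=0 → posterior Dirichlet(15, 5/2, 4)
obs 5: x=2 → posterior Dirichlet(15, 5/2, 5)
obs 6: x=2 → posterior Dirichlet(15, 5/2, 6)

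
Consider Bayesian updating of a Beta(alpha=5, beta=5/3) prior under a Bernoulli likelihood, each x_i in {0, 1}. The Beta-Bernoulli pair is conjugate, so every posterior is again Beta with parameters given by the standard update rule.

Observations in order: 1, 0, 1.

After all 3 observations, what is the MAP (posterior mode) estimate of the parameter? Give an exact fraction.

obs 1: x=1 → posterior Beta(6, 5/3)
obs 2: x=0 → posterior Beta(6, 8/3)
obs 3: x=1 → posterior Beta(7, 8/3)

18/23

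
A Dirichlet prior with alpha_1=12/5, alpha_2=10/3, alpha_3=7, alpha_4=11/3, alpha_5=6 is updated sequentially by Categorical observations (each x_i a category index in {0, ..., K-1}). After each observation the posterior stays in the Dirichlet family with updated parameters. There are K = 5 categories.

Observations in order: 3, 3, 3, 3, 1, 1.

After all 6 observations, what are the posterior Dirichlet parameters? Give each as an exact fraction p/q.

alpha_1=12/5, alpha_2=16/3, alpha_3=7, alpha_4=23/3, alpha_5=6

obs 1: x=3 → posterior Dirichlet(12/5, 10/3, 7, 14/3, 6)
obs 2: x=3 → posterior Dirichlet(12/5, 10/3, 7, 17/3, 6)
obs 3: x=3 → posterior Dirichlet(12/5, 10/3, 7, 20/3, 6)
obs 4: x=3 → posterior Dirichlet(12/5, 10/3, 7, 23/3, 6)
obs 5: x=1 → posterior Dirichlet(12/5, 13/3, 7, 23/3, 6)
obs 6: x=1 → posterior Dirichlet(12/5, 16/3, 7, 23/3, 6)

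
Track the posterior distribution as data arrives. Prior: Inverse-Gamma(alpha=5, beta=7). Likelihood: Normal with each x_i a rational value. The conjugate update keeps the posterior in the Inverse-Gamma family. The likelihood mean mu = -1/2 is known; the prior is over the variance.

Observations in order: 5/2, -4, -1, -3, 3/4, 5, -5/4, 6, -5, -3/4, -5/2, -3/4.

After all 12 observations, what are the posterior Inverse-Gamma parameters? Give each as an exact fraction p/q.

obs 1: x=5/2 → posterior Inverse-Gamma(11/2, 23/2)
obs 2: x=-4 → posterior Inverse-Gamma(6, 141/8)
obs 3: x=-1 → posterior Inverse-Gamma(13/2, 71/4)
obs 4: x=-3 → posterior Inverse-Gamma(7, 167/8)
obs 5: x=3/4 → posterior Inverse-Gamma(15/2, 693/32)
obs 6: x=5 → posterior Inverse-Gamma(8, 1177/32)
obs 7: x=-5/4 → posterior Inverse-Gamma(17/2, 593/16)
obs 8: x=6 → posterior Inverse-Gamma(9, 931/16)
obs 9: x=-5 → posterior Inverse-Gamma(19/2, 1093/16)
obs 10: x=-3/4 → posterior Inverse-Gamma(10, 2187/32)
obs 11: x=-5/2 → posterior Inverse-Gamma(21/2, 2251/32)
obs 12: x=-3/4 → posterior Inverse-Gamma(11, 563/8)

alpha=11, beta=563/8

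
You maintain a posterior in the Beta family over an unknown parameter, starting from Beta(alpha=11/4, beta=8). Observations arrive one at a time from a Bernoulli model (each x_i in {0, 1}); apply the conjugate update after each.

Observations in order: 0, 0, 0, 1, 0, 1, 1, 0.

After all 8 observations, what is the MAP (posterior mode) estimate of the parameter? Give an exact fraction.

19/67

obs 1: x=0 → posterior Beta(11/4, 9)
obs 2: x=0 → posterior Beta(11/4, 10)
obs 3: x=0 → posterior Beta(11/4, 11)
obs 4: x=1 → posterior Beta(15/4, 11)
obs 5: x=0 → posterior Beta(15/4, 12)
obs 6: x=1 → posterior Beta(19/4, 12)
obs 7: x=1 → posterior Beta(23/4, 12)
obs 8: x=0 → posterior Beta(23/4, 13)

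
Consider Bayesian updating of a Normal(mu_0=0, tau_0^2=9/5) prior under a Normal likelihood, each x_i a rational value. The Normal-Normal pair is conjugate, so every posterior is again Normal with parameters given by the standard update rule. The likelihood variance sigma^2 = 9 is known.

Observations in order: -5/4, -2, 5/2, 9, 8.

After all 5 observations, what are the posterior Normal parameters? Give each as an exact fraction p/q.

mu_0=13/8, tau_0^2=9/10

obs 1: x=-5/4 → posterior Normal(-5/24, 3/2)
obs 2: x=-2 → posterior Normal(-13/28, 9/7)
obs 3: x=5/2 → posterior Normal(-3/32, 9/8)
obs 4: x=9 → posterior Normal(11/12, 1)
obs 5: x=8 → posterior Normal(13/8, 9/10)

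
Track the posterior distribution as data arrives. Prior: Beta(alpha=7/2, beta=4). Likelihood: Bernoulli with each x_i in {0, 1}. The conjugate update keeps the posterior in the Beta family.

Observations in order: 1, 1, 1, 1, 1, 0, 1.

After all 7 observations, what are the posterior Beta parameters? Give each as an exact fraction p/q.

obs 1: x=1 → posterior Beta(9/2, 4)
obs 2: x=1 → posterior Beta(11/2, 4)
obs 3: x=1 → posterior Beta(13/2, 4)
obs 4: x=1 → posterior Beta(15/2, 4)
obs 5: x=1 → posterior Beta(17/2, 4)
obs 6: x=0 → posterior Beta(17/2, 5)
obs 7: x=1 → posterior Beta(19/2, 5)

alpha=19/2, beta=5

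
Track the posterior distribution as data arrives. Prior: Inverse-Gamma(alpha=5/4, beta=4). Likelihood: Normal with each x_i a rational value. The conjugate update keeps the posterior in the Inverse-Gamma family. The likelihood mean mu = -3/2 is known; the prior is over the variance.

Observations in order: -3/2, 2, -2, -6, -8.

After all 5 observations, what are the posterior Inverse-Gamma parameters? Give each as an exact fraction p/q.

obs 1: x=-3/2 → posterior Inverse-Gamma(7/4, 4)
obs 2: x=2 → posterior Inverse-Gamma(9/4, 81/8)
obs 3: x=-2 → posterior Inverse-Gamma(11/4, 41/4)
obs 4: x=-6 → posterior Inverse-Gamma(13/4, 163/8)
obs 5: x=-8 → posterior Inverse-Gamma(15/4, 83/2)

alpha=15/4, beta=83/2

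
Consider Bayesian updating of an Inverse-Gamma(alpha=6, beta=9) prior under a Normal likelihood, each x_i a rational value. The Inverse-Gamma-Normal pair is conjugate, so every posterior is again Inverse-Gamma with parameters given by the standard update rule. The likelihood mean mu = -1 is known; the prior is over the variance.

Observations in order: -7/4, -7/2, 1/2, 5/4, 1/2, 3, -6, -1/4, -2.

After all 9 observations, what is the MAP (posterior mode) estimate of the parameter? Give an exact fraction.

1231/368

obs 1: x=-7/4 → posterior Inverse-Gamma(13/2, 297/32)
obs 2: x=-7/2 → posterior Inverse-Gamma(7, 397/32)
obs 3: x=1/2 → posterior Inverse-Gamma(15/2, 433/32)
obs 4: x=5/4 → posterior Inverse-Gamma(8, 257/16)
obs 5: x=1/2 → posterior Inverse-Gamma(17/2, 275/16)
obs 6: x=3 → posterior Inverse-Gamma(9, 403/16)
obs 7: x=-6 → posterior Inverse-Gamma(19/2, 603/16)
obs 8: x=-1/4 → posterior Inverse-Gamma(10, 1215/32)
obs 9: x=-2 → posterior Inverse-Gamma(21/2, 1231/32)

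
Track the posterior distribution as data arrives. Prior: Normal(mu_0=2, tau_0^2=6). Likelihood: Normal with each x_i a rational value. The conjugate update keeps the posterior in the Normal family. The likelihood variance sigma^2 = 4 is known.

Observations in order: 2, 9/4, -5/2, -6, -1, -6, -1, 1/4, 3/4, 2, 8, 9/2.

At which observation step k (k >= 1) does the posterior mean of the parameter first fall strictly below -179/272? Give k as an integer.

obs 1: x=2 → posterior Normal(2, 12/5)
obs 2: x=9/4 → posterior Normal(67/32, 3/2)
obs 3: x=-5/2 → posterior Normal(37/44, 12/11)
obs 4: x=-6 → posterior Normal(-5/8, 6/7)
obs 5: x=-1 → posterior Normal(-47/68, 12/17)
obs 6: x=-6 → posterior Normal(-119/80, 3/5)
obs 7: x=-1 → posterior Normal(-131/92, 12/23)
obs 8: x=1/4 → posterior Normal(-16/13, 6/13)
obs 9: x=3/4 → posterior Normal(-119/116, 12/29)
obs 10: x=2 → posterior Normal(-95/128, 3/8)
obs 11: x=8 → posterior Normal(1/140, 12/35)
obs 12: x=9/2 → posterior Normal(55/152, 6/19)

k = 5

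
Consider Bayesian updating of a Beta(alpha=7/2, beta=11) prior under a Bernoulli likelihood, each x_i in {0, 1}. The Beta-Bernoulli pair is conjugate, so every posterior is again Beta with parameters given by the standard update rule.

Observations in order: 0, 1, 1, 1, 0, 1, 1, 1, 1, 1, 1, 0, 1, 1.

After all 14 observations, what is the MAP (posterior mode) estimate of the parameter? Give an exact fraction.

obs 1: x=0 → posterior Beta(7/2, 12)
obs 2: x=1 → posterior Beta(9/2, 12)
obs 3: x=1 → posterior Beta(11/2, 12)
obs 4: x=1 → posterior Beta(13/2, 12)
obs 5: x=0 → posterior Beta(13/2, 13)
obs 6: x=1 → posterior Beta(15/2, 13)
obs 7: x=1 → posterior Beta(17/2, 13)
obs 8: x=1 → posterior Beta(19/2, 13)
obs 9: x=1 → posterior Beta(21/2, 13)
obs 10: x=1 → posterior Beta(23/2, 13)
obs 11: x=1 → posterior Beta(25/2, 13)
obs 12: x=0 → posterior Beta(25/2, 14)
obs 13: x=1 → posterior Beta(27/2, 14)
obs 14: x=1 → posterior Beta(29/2, 14)

27/53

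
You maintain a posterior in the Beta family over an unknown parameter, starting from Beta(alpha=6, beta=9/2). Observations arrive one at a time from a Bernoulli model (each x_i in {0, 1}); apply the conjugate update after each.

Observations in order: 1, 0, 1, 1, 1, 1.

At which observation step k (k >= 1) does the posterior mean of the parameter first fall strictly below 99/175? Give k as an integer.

obs 1: x=1 → posterior Beta(7, 9/2)
obs 2: x=0 → posterior Beta(7, 11/2)
obs 3: x=1 → posterior Beta(8, 11/2)
obs 4: x=1 → posterior Beta(9, 11/2)
obs 5: x=1 → posterior Beta(10, 11/2)
obs 6: x=1 → posterior Beta(11, 11/2)

k = 2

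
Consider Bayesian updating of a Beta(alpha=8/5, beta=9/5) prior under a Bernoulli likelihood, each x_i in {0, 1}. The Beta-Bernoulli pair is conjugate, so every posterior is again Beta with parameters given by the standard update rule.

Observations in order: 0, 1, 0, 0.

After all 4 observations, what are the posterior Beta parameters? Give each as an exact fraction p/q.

alpha=13/5, beta=24/5

obs 1: x=0 → posterior Beta(8/5, 14/5)
obs 2: x=1 → posterior Beta(13/5, 14/5)
obs 3: x=0 → posterior Beta(13/5, 19/5)
obs 4: x=0 → posterior Beta(13/5, 24/5)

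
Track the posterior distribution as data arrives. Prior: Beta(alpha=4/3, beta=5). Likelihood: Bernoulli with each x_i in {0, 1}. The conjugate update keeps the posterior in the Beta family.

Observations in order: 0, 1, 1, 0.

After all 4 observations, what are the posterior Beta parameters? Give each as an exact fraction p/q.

obs 1: x=0 → posterior Beta(4/3, 6)
obs 2: x=1 → posterior Beta(7/3, 6)
obs 3: x=1 → posterior Beta(10/3, 6)
obs 4: x=0 → posterior Beta(10/3, 7)

alpha=10/3, beta=7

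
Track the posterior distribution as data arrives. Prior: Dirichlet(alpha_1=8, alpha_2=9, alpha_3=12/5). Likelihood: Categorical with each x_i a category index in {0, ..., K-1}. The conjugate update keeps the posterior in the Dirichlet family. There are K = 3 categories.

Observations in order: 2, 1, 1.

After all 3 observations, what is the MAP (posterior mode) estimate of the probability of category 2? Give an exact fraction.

obs 1: x=2 → posterior Dirichlet(8, 9, 17/5)
obs 2: x=1 → posterior Dirichlet(8, 10, 17/5)
obs 3: x=1 → posterior Dirichlet(8, 11, 17/5)

12/97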